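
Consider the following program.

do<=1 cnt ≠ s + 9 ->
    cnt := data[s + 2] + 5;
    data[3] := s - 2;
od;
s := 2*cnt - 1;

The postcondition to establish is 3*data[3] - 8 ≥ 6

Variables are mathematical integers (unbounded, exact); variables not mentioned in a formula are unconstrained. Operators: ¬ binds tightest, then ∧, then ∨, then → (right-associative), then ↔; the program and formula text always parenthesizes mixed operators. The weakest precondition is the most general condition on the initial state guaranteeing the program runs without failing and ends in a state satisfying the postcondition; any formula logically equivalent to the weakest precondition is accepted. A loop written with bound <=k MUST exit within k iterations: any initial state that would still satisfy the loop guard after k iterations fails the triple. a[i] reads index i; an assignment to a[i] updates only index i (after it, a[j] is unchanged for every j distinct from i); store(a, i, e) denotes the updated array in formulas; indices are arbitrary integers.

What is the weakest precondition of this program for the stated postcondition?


Working backward. After the program, the postcondition 3*data[3] - 8 ≥ 6 must hold; in canonical form it is 3*data[3] ≥ 14.
Before s := 2*cnt - 1: 3*data[3] ≥ 14
Before the loop (bound <=1), unroll the exhaustion recursion (WP_0 = exit-now case; WP_j = one more guarded iteration, up to j = 1):
  WP_0: (¬(cnt ≠ s + 9)) ∧ 3*data[3] ≥ 14
  WP_1: (cnt ≠ s + 9 → ((¬(data[s + 2] ≠ s + 4)) ∧ 3*s ≥ 20)) ∧ ((¬(cnt ≠ s + 9)) → 3*data[3] ≥ 14)
So before the loop: (cnt ≠ s + 9 → ((¬(data[s + 2] ≠ s + 4)) ∧ 3*s ≥ 20)) ∧ ((¬(cnt ≠ s + 9)) → 3*data[3] ≥ 14)
Answer: WP = (cnt ≠ s + 9 → ((¬(data[s + 2] ≠ s + 4)) ∧ 3*s ≥ 20)) ∧ ((¬(cnt ≠ s + 9)) → 3*data[3] ≥ 14)


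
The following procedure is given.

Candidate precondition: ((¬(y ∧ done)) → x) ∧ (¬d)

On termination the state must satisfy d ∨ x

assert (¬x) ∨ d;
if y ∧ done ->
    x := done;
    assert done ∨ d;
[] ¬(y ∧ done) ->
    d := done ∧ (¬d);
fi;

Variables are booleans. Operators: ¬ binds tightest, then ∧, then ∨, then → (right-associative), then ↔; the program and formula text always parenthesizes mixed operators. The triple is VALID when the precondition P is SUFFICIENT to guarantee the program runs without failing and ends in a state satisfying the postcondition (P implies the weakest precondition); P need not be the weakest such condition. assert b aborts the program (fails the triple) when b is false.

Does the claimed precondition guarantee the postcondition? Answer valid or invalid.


Working backward. After the program, d ∨ x must hold.
Then branch requires (done ∨ d) ∧ (d ∨ done); else branch requires (done ∧ (¬d)) ∨ x.
Before the if: ((y ∧ done) → ((done ∨ d) ∧ (d ∨ done))) ∧ ((¬(y ∧ done)) → ((done ∧ (¬d)) ∨ x))
Before assert (¬x) ∨ d: ((¬x) ∨ d) ∧ ((y ∧ done) → ((done ∨ d) ∧ (d ∨ done))) ∧ ((¬(y ∧ done)) → ((done ∧ (¬d)) ∨ x))
The weakest precondition is ((¬x) ∨ d) ∧ ((y ∧ done) → ((done ∨ d) ∧ (d ∨ done))) ∧ ((¬(y ∧ done)) → ((done ∧ (¬d)) ∨ x)).
Check whether ((¬(y ∧ done)) → x) ∧ (¬d) implies it.
Countermodel: at the initial state d = false, done = false, x = true, y = false, the precondition holds but the weakest precondition fails.
Answer: invalid


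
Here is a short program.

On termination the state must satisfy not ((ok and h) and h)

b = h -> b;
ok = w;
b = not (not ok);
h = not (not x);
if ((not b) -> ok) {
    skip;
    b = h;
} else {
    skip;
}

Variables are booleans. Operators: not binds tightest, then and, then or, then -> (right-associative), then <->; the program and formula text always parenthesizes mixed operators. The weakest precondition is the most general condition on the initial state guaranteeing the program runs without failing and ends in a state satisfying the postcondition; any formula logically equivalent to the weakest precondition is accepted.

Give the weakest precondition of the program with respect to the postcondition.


Working backward. After the program, the postcondition not ((ok and h) and h) must hold; in canonical form it is not (ok and h).
Then branch requires not (ok and h); else branch requires not (ok and h).
Before the if: (((not b) -> ok) -> (not (ok and h))) and ((not ((not b) -> ok)) -> (not (ok and h)))
Before h := not (not x): (((not b) -> ok) -> (not (ok and x))) and ((not ((not b) -> ok)) -> (not (ok and x)))
Before b := not (not ok): (((not ok) -> ok) -> (not (ok and x))) and ((not ((not ok) -> ok)) -> (not (ok and x)))
Before ok := w: (((not w) -> w) -> (not (w and x))) and ((not ((not w) -> w)) -> (not (w and x)))
Before b := h -> b: (((not w) -> w) -> (not (w and x))) and ((not ((not w) -> w)) -> (not (w and x)))
Answer: WP = (((not w) -> w) -> (not (w and x))) and ((not ((not w) -> w)) -> (not (w and x)))


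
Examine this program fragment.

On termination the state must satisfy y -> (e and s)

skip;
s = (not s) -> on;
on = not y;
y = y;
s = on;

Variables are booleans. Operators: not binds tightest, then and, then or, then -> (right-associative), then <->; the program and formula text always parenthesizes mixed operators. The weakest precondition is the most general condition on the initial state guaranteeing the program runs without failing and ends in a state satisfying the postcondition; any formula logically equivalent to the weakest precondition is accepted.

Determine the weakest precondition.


Working backward. After the program, y -> (e and s) must hold.
Before s := on: y -> (e and on)
Before y := y: y -> (e and on)
Before on := not y: y -> (e and (not y))
Before s := (not s) -> on: y -> (e and (not y))
Before skip: y -> (e and (not y))
Answer: WP = y -> (e and (not y))


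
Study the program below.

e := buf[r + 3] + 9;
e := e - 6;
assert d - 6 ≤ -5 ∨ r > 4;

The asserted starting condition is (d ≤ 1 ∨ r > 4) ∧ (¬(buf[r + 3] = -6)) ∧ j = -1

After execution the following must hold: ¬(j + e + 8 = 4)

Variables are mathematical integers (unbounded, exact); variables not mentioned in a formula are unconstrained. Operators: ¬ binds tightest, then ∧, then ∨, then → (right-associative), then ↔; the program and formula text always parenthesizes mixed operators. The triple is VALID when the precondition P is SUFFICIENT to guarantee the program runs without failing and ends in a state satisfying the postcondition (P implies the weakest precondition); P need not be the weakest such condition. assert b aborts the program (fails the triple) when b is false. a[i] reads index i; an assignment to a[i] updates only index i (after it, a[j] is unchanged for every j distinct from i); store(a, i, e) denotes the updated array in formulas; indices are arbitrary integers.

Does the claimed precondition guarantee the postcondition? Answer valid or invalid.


Working backward. After the program, the postcondition ¬(j + e + 8 = 4) must hold; in canonical form it is ¬(e + j = -4).
Before assert d - 6 ≤ -5 ∨ r > 4: (d ≤ 1 ∨ r > 4) ∧ (¬(e + j = -4))
Before e := e - 6: (d ≤ 1 ∨ r > 4) ∧ (¬(e + j = 2))
Before e := buf[r + 3] + 9: (d ≤ 1 ∨ r > 4) ∧ (¬(buf[r + 3] + j = -7))
The weakest precondition is (d ≤ 1 ∨ r > 4) ∧ (¬(buf[r + 3] + j = -7)).
Check whether (d ≤ 1 ∨ r > 4) ∧ (¬(buf[r + 3] = -6)) ∧ j = -1 implies it.
Every state satisfying the precondition satisfies the weakest precondition: the implication holds.
Answer: valid


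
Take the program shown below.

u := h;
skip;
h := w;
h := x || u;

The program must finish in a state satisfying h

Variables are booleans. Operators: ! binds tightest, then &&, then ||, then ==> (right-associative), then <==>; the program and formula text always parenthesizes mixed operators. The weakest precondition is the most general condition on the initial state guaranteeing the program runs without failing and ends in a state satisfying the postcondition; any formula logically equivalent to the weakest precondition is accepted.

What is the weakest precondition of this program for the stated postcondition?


Working backward. After the program, h must hold.
Before h := x || u: x || u
Before h := w: x || u
Before skip: x || u
Before u := h: x || h
Answer: WP = x || h


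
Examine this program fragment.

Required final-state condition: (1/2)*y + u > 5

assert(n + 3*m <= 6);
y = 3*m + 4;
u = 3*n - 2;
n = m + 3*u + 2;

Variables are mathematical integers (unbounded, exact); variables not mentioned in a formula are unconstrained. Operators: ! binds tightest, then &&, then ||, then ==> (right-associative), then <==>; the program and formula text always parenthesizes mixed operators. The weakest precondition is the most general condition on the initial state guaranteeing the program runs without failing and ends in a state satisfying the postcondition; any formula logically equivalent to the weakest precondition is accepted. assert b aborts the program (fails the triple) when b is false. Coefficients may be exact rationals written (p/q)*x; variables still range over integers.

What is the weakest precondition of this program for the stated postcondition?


Working backward. After the program, the postcondition (1/2)*y + u > 5 must hold; in canonical form it is u + (1/2)*y > 5.
Before n := m + 3*u + 2: u + (1/2)*y > 5
Before u := 3*n - 2: 3*n + (1/2)*y > 7
Before y := 3*m + 4: (3/2)*m + 3*n > 5
Before assert n + 3*m <= 6: 3*m + n <= 6 && (3/2)*m + 3*n > 5
Answer: WP = 3*m + n <= 6 && (3/2)*m + 3*n > 5


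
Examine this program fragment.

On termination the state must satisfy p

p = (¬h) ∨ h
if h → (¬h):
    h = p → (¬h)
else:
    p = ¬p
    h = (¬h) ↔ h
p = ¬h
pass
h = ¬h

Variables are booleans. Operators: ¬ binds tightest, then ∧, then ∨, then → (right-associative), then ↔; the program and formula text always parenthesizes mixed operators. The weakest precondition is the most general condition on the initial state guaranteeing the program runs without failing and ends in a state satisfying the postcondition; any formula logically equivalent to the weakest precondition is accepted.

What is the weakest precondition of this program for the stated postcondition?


Working backward. After the program, p must hold.
Before h := ¬h: p
Before skip: p
Before p := ¬h: ¬h
Then branch requires ¬(p → (¬h)); else branch requires ¬((¬h) ↔ h).
Before the if: ((h → (¬h)) → (¬(p → (¬h)))) ∧ ((¬(h → (¬h))) → (¬((¬h) ↔ h)))
Before p := (¬h) ∨ h: ((h → (¬h)) → h) ∧ ((¬(h → (¬h))) → (¬((¬h) ↔ h)))
Answer: WP = ((h → (¬h)) → h) ∧ ((¬(h → (¬h))) → (¬((¬h) ↔ h)))


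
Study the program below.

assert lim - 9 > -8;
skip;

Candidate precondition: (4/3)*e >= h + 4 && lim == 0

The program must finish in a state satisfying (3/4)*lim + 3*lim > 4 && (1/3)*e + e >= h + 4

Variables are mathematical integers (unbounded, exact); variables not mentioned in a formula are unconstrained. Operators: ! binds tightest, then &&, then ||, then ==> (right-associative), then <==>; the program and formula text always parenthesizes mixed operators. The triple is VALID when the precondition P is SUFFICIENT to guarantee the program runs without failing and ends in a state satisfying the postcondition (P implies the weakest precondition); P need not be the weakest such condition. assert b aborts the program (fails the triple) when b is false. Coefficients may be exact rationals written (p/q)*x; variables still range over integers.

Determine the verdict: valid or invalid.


Working backward. After the program, the postcondition (3/4)*lim + 3*lim > 4 && (1/3)*e + e >= h + 4 must hold; in canonical form it is (15/4)*lim > 4 && (4/3)*e >= h + 4.
Before skip: (15/4)*lim > 4 && (4/3)*e >= h + 4
Before assert lim - 9 > -8: lim > 1 && (15/4)*lim > 4 && (4/3)*e >= h + 4
The weakest precondition is lim > 1 && (15/4)*lim > 4 && (4/3)*e >= h + 4.
Check whether (4/3)*e >= h + 4 && lim == 0 implies it.
Countermodel: at the initial state e = 0, h = -4, lim = 0, the precondition holds but the weakest precondition fails.
Answer: invalid


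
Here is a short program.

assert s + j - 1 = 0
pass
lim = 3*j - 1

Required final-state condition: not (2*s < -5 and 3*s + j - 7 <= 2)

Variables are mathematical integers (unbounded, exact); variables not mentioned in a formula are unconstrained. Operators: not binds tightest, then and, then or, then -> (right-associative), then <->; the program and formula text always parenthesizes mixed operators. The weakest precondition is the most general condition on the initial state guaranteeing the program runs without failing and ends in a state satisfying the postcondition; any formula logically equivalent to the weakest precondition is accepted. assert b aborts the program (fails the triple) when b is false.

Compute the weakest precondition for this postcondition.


Working backward. After the program, the postcondition not (2*s < -5 and 3*s + j - 7 <= 2) must hold; in canonical form it is not (2*s < -5 and j + 3*s <= 9).
Before lim := 3*j - 1: not (2*s < -5 and j + 3*s <= 9)
Before skip: not (2*s < -5 and j + 3*s <= 9)
Before assert s + j - 1 = 0: j + s = 1 and (not (2*s < -5 and j + 3*s <= 9))
Answer: WP = j + s = 1 and (not (2*s < -5 and j + 3*s <= 9))


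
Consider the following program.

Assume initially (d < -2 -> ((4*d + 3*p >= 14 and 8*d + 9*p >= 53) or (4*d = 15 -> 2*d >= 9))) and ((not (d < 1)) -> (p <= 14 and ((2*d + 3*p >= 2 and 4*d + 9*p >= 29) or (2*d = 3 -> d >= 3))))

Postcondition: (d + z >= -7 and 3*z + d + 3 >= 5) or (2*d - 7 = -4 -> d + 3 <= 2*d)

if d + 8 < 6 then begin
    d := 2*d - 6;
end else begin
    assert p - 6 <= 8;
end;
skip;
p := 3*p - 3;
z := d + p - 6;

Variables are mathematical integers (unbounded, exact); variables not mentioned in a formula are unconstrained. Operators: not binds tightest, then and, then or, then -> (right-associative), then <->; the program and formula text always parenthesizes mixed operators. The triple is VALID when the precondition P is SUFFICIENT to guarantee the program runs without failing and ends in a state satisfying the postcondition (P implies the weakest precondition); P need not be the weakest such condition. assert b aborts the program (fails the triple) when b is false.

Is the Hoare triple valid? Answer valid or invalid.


Working backward. After the program, the postcondition (d + z >= -7 and 3*z + d + 3 >= 5) or (2*d - 7 = -4 -> d + 3 <= 2*d) must hold; in canonical form it is (d + z >= -7 and d + 3*z >= 2) or (2*d = 3 -> d >= 3).
Before z := d + p - 6: (2*d + p >= -1 and 4*d + 3*p >= 20) or (2*d = 3 -> d >= 3)
Before p := 3*p - 3: (2*d + 3*p >= 2 and 4*d + 9*p >= 29) or (2*d = 3 -> d >= 3)
Before skip: (2*d + 3*p >= 2 and 4*d + 9*p >= 29) or (2*d = 3 -> d >= 3)
Then branch requires (4*d + 3*p >= 14 and 8*d + 9*p >= 53) or (4*d = 15 -> 2*d >= 9); else branch requires p <= 14 and ((2*d + 3*p >= 2 and 4*d + 9*p >= 29) or (2*d = 3 -> d >= 3)).
Before the if: (d < -2 -> ((4*d + 3*p >= 14 and 8*d + 9*p >= 53) or (4*d = 15 -> 2*d >= 9))) and ((not (d < -2)) -> (p <= 14 and ((2*d + 3*p >= 2 and 4*d + 9*p >= 29) or (2*d = 3 -> d >= 3))))
The weakest precondition is (d < -2 -> ((4*d + 3*p >= 14 and 8*d + 9*p >= 53) or (4*d = 15 -> 2*d >= 9))) and ((not (d < -2)) -> (p <= 14 and ((2*d + 3*p >= 2 and 4*d + 9*p >= 29) or (2*d = 3 -> d >= 3)))).
Check whether (d < -2 -> ((4*d + 3*p >= 14 and 8*d + 9*p >= 53) or (4*d = 15 -> 2*d >= 9))) and ((not (d < 1)) -> (p <= 14 and ((2*d + 3*p >= 2 and 4*d + 9*p >= 29) or (2*d = 3 -> d >= 3)))) implies it.
Countermodel: at the initial state d = -2, p = 15, the precondition holds but the weakest precondition fails.
Answer: invalid


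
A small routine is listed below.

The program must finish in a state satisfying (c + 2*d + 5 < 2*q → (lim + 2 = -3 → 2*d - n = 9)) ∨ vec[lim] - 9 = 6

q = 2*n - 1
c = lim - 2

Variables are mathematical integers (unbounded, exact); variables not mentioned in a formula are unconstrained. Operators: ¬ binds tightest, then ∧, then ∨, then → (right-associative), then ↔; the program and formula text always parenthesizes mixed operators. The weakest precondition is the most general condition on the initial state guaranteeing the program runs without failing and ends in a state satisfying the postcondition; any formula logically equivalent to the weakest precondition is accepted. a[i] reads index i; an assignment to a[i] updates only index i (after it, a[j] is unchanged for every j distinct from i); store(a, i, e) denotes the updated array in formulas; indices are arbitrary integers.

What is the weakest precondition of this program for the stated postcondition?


Working backward. After the program, the postcondition (c + 2*d + 5 < 2*q → (lim + 2 = -3 → 2*d - n = 9)) ∨ vec[lim] - 9 = 6 must hold; in canonical form it is (c + 2*d < 2*q - 5 → (lim = -5 → 2*d = n + 9)) ∨ vec[lim] = 15.
Before c := lim - 2: (2*d + lim < 2*q - 3 → (lim = -5 → 2*d = n + 9)) ∨ vec[lim] = 15
Before q := 2*n - 1: (2*d + lim < 4*n - 5 → (lim = -5 → 2*d = n + 9)) ∨ vec[lim] = 15
Answer: WP = (2*d + lim < 4*n - 5 → (lim = -5 → 2*d = n + 9)) ∨ vec[lim] = 15


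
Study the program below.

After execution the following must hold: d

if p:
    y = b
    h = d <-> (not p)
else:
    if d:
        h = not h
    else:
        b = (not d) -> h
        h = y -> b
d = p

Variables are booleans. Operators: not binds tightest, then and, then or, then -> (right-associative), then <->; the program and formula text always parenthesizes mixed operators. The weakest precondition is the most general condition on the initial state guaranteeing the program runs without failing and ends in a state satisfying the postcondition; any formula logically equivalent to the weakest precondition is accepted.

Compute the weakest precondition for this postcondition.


Working backward. After the program, d must hold.
Before d := p: p
Then branch requires p; else branch requires (d -> p) and ((not d) -> p).
Before the if: (not p) -> ((d -> p) and ((not d) -> p))
Answer: WP = (not p) -> ((d -> p) and ((not d) -> p))


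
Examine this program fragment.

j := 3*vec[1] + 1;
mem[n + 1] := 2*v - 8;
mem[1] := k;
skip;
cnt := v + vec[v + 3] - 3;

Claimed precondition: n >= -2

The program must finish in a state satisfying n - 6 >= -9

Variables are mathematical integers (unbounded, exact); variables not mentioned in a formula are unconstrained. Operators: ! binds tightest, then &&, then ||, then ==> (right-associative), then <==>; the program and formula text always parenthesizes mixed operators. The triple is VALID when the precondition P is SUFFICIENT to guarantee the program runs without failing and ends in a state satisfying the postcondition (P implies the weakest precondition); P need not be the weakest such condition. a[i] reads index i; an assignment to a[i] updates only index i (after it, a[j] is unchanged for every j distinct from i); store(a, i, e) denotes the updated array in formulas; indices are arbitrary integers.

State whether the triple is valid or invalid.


Working backward. After the program, the postcondition n - 6 >= -9 must hold; in canonical form it is n >= -3.
Before cnt := v + vec[v + 3] - 3: n >= -3
Before skip: n >= -3
Before mem[1] := k: n >= -3
Before mem[n + 1] := 2*v - 8: n >= -3
Before j := 3*vec[1] + 1: n >= -3
The weakest precondition is n >= -3.
Check whether n >= -2 implies it.
Every state satisfying the precondition satisfies the weakest precondition: the implication holds.
Answer: valid


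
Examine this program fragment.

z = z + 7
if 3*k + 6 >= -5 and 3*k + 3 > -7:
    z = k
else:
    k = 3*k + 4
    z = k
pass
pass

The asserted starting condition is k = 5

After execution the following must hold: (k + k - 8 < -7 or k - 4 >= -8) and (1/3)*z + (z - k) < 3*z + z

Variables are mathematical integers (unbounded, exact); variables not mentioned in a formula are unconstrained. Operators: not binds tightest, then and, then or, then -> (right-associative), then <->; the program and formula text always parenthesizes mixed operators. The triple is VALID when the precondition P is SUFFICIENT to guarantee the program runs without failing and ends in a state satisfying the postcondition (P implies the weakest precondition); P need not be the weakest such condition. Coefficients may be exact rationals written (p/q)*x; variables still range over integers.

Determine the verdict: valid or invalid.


Working backward. After the program, the postcondition (k + k - 8 < -7 or k - 4 >= -8) and (1/3)*z + (z - k) < 3*z + z must hold; in canonical form it is (2*k < 1 or k >= -4) and k + (8/3)*z > 0.
Before skip: (2*k < 1 or k >= -4) and k + (8/3)*z > 0
Before skip: (2*k < 1 or k >= -4) and k + (8/3)*z > 0
Then branch requires (2*k < 1 or k >= -4) and (11/3)*k > 0; else branch requires (6*k < -7 or 3*k >= -8) and 11*k > -44/3.
Before the if: ((3*k >= -11 and 3*k > -10) -> ((2*k < 1 or k >= -4) and (11/3)*k > 0)) and ((not (3*k >= -11 and 3*k > -10)) -> ((6*k < -7 or 3*k >= -8) and 11*k > -44/3))
Before z := z + 7: ((3*k >= -11 and 3*k > -10) -> ((2*k < 1 or k >= -4) and (11/3)*k > 0)) and ((not (3*k >= -11 and 3*k > -10)) -> ((6*k < -7 or 3*k >= -8) and 11*k > -44/3))
The weakest precondition is ((3*k >= -11 and 3*k > -10) -> ((2*k < 1 or k >= -4) and (11/3)*k > 0)) and ((not (3*k >= -11 and 3*k > -10)) -> ((6*k < -7 or 3*k >= -8) and 11*k > -44/3)).
Check whether k = 5 implies it.
Every state satisfying the precondition satisfies the weakest precondition: the implication holds.
Answer: valid


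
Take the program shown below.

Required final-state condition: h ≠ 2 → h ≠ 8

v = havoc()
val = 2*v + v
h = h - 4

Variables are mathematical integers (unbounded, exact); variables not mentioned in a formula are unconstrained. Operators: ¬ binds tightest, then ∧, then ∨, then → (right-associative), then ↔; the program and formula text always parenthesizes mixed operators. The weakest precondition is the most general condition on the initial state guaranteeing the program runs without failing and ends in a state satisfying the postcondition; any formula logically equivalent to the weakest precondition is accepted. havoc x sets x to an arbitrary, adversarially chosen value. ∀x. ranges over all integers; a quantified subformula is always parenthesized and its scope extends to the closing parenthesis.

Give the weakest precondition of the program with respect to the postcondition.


Working backward. After the program, h ≠ 2 → h ≠ 8 must hold.
Before h := h - 4: h ≠ 6 → h ≠ 12
Before val := 2*v + v: h ≠ 6 → h ≠ 12
Before havoc v: h ≠ 6 → h ≠ 12
Answer: WP = h ≠ 6 → h ≠ 12


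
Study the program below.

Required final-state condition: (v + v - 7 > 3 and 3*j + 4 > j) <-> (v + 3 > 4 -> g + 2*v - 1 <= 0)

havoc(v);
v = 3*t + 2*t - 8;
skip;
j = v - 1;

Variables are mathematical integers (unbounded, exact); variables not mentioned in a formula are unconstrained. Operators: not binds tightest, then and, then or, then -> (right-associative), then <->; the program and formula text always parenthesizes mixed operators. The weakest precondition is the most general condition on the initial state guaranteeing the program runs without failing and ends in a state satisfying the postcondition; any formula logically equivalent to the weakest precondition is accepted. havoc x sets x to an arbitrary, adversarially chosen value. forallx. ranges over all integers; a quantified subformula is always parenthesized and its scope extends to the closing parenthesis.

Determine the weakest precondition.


Working backward. After the program, the postcondition (v + v - 7 > 3 and 3*j + 4 > j) <-> (v + 3 > 4 -> g + 2*v - 1 <= 0) must hold; in canonical form it is (2*v > 10 and 2*j > -4) <-> (v > 1 -> g + 2*v <= 1).
Before j := v - 1: (2*v > 10 and 2*v > -2) <-> (v > 1 -> g + 2*v <= 1)
Before skip: (2*v > 10 and 2*v > -2) <-> (v > 1 -> g + 2*v <= 1)
Before v := 3*t + 2*t - 8: (10*t > 26 and 10*t > 14) <-> (5*t > 9 -> g + 10*t <= 17)
Before havoc v: (10*t > 26 and 10*t > 14) <-> (5*t > 9 -> g + 10*t <= 17)
Answer: WP = (10*t > 26 and 10*t > 14) <-> (5*t > 9 -> g + 10*t <= 17)


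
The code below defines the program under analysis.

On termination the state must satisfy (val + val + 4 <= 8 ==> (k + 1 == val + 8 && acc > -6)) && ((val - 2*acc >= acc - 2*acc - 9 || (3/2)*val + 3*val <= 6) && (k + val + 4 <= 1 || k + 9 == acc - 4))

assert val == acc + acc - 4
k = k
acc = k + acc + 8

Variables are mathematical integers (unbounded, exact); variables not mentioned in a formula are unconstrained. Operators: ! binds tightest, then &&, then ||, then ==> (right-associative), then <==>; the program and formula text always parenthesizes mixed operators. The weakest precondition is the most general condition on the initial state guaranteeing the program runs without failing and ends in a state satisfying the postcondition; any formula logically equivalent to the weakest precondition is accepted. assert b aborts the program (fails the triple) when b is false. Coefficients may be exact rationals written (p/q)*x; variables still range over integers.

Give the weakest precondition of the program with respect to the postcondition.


Working backward. After the program, the postcondition (val + val + 4 <= 8 ==> (k + 1 == val + 8 && acc > -6)) && ((val - 2*acc >= acc - 2*acc - 9 || (3/2)*val + 3*val <= 6) && (k + val + 4 <= 1 || k + 9 == acc - 4)) must hold; in canonical form it is (2*val <= 4 ==> (k == val + 7 && acc > -6)) && (val >= acc - 9 || (9/2)*val <= 6) && (k + val <= -3 || k == acc - 13).
Before acc := k + acc + 8: (2*val <= 4 ==> (k == val + 7 && acc + k > -14)) && (val >= acc + k - 1 || (9/2)*val <= 6) && (k + val <= -3 || acc == 5)
Before k := k: (2*val <= 4 ==> (k == val + 7 && acc + k > -14)) && (val >= acc + k - 1 || (9/2)*val <= 6) && (k + val <= -3 || acc == 5)
Before assert val == acc + acc - 4: val == 2*acc - 4 && (2*val <= 4 ==> (k == val + 7 && acc + k > -14)) && (val >= acc + k - 1 || (9/2)*val <= 6) && (k + val <= -3 || acc == 5)
Answer: WP = val == 2*acc - 4 && (2*val <= 4 ==> (k == val + 7 && acc + k > -14)) && (val >= acc + k - 1 || (9/2)*val <= 6) && (k + val <= -3 || acc == 5)


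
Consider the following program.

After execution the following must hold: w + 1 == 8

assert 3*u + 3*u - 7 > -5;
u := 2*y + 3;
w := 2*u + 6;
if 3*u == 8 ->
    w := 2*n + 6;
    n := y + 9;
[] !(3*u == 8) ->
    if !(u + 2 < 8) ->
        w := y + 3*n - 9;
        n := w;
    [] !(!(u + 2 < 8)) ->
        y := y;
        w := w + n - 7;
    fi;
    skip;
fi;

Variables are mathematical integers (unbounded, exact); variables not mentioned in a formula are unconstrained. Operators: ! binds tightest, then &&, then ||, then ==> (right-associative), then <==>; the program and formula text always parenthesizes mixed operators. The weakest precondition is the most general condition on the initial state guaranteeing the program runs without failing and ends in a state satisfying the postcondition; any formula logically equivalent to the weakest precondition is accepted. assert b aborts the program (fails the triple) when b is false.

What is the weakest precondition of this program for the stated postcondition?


Working backward. After the program, the postcondition w + 1 == 8 must hold; in canonical form it is w == 7.
Then branch requires 2*n == 1; else branch requires ((!(u < 6)) ==> 3*n + y == 16) && (u < 6 ==> n + w == 14).
Before the if: (3*u == 8 ==> 2*n == 1) && ((!(3*u == 8)) ==> (((!(u < 6)) ==> 3*n + y == 16) && (u < 6 ==> n + w == 14)))
Before w := 2*u + 6: (3*u == 8 ==> 2*n == 1) && ((!(3*u == 8)) ==> (((!(u < 6)) ==> 3*n + y == 16) && (u < 6 ==> n + 2*u == 8)))
Before u := 2*y + 3: (6*y == -1 ==> 2*n == 1) && ((!(6*y == -1)) ==> (((!(2*y < 3)) ==> 3*n + y == 16) && (2*y < 3 ==> n + 4*y == 2)))
Before assert 3*u + 3*u - 7 > -5: 6*u > 2 && (6*y == -1 ==> 2*n == 1) && ((!(6*y == -1)) ==> (((!(2*y < 3)) ==> 3*n + y == 16) && (2*y < 3 ==> n + 4*y == 2)))
Answer: WP = 6*u > 2 && (6*y == -1 ==> 2*n == 1) && ((!(6*y == -1)) ==> (((!(2*y < 3)) ==> 3*n + y == 16) && (2*y < 3 ==> n + 4*y == 2)))


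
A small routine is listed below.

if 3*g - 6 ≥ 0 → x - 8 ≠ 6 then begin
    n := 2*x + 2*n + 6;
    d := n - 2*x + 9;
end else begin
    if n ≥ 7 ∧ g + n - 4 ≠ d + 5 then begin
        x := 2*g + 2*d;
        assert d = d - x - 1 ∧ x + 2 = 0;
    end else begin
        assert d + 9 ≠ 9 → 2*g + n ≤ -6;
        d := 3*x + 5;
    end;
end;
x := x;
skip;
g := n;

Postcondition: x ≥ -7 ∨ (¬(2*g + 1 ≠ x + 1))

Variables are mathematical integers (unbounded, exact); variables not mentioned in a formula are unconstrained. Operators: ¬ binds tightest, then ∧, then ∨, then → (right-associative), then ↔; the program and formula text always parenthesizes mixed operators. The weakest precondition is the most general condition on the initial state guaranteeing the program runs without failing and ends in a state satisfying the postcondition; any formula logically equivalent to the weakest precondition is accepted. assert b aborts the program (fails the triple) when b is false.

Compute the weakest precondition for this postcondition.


Working backward. After the program, the postcondition x ≥ -7 ∨ (¬(2*g + 1 ≠ x + 1)) must hold; in canonical form it is x ≥ -7 ∨ (¬(2*g ≠ x)).
Before g := n: x ≥ -7 ∨ (¬(2*n ≠ x))
Before skip: x ≥ -7 ∨ (¬(2*n ≠ x))
Before x := x: x ≥ -7 ∨ (¬(2*n ≠ x))
Then branch requires x ≥ -7 ∨ (¬(4*n + 3*x ≠ -12)); else branch requires ((n ≥ 7 ∧ g + n ≠ d + 9) → (2*d + 2*g = -1 ∧ 2*d + 2*g = -2 ∧ (2*d + 2*g ≥ -7 ∨ (¬(2*n ≠ 2*d + 2*g))))) ∧ ((¬(n ≥ 7 ∧ g + n ≠ d + 9)) → ((d ≠ 0 → 2*g + n ≤ -6) ∧ (x ≥ -7 ∨ (¬(2*n ≠ x))))).
Before the if: ((3*g ≥ 6 → x ≠ 14) → (x ≥ -7 ∨ (¬(4*n + 3*x ≠ -12)))) ∧ ((¬(3*g ≥ 6 → x ≠ 14)) → (((n ≥ 7 ∧ g + n ≠ d + 9) → (2*d + 2*g = -1 ∧ 2*d + 2*g = -2 ∧ (2*d + 2*g ≥ -7 ∨ (¬(2*n ≠ 2*d + 2*g))))) ∧ ((¬(n ≥ 7 ∧ g + n ≠ d + 9)) → ((d ≠ 0 → 2*g + n ≤ -6) ∧ (x ≥ -7 ∨ (¬(2*n ≠ x)))))))
Answer: WP = ((3*g ≥ 6 → x ≠ 14) → (x ≥ -7 ∨ (¬(4*n + 3*x ≠ -12)))) ∧ ((¬(3*g ≥ 6 → x ≠ 14)) → (((n ≥ 7 ∧ g + n ≠ d + 9) → (2*d + 2*g = -1 ∧ 2*d + 2*g = -2 ∧ (2*d + 2*g ≥ -7 ∨ (¬(2*n ≠ 2*d + 2*g))))) ∧ ((¬(n ≥ 7 ∧ g + n ≠ d + 9)) → ((d ≠ 0 → 2*g + n ≤ -6) ∧ (x ≥ -7 ∨ (¬(2*n ≠ x)))))))


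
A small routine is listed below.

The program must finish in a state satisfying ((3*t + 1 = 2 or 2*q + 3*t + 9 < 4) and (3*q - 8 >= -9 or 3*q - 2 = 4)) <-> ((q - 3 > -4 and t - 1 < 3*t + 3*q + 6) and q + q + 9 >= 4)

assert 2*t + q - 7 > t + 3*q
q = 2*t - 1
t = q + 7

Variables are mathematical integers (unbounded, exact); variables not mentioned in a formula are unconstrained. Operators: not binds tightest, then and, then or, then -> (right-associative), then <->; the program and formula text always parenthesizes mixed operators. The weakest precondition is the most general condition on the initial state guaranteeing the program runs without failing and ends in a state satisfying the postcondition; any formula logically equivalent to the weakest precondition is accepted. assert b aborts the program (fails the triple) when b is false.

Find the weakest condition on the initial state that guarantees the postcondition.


Working backward. After the program, the postcondition ((3*t + 1 = 2 or 2*q + 3*t + 9 < 4) and (3*q - 8 >= -9 or 3*q - 2 = 4)) <-> ((q - 3 > -4 and t - 1 < 3*t + 3*q + 6) and q + q + 9 >= 4) must hold; in canonical form it is ((3*t = 1 or 2*q + 3*t < -5) and (3*q >= -1 or 3*q = 6)) <-> (q > -1 and 3*q + 2*t > -7 and 2*q >= -5).
Before t := q + 7: ((3*q = -20 or 5*q < -26) and (3*q >= -1 or 3*q = 6)) <-> (q > -1 and 5*q > -21 and 2*q >= -5)
Before q := 2*t - 1: ((6*t = -17 or 10*t < -21) and (6*t >= 2 or 6*t = 9)) <-> (2*t > 0 and 10*t > -16 and 4*t >= -3)
Before assert 2*t + q - 7 > t + 3*q: t > 2*q + 7 and (((6*t = -17 or 10*t < -21) and (6*t >= 2 or 6*t = 9)) <-> (2*t > 0 and 10*t > -16 and 4*t >= -3))
Answer: WP = t > 2*q + 7 and (((6*t = -17 or 10*t < -21) and (6*t >= 2 or 6*t = 9)) <-> (2*t > 0 and 10*t > -16 and 4*t >= -3))


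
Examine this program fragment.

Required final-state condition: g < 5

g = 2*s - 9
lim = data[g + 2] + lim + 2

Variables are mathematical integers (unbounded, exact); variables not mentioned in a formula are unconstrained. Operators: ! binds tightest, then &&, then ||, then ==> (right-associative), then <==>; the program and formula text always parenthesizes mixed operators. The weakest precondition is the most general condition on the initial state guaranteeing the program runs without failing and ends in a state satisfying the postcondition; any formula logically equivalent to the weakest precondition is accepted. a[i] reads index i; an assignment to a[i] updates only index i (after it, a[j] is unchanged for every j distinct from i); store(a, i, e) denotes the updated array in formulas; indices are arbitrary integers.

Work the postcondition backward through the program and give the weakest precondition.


Working backward. After the program, g < 5 must hold.
Before lim := data[g + 2] + lim + 2: g < 5
Before g := 2*s - 9: 2*s < 14
Answer: WP = 2*s < 14


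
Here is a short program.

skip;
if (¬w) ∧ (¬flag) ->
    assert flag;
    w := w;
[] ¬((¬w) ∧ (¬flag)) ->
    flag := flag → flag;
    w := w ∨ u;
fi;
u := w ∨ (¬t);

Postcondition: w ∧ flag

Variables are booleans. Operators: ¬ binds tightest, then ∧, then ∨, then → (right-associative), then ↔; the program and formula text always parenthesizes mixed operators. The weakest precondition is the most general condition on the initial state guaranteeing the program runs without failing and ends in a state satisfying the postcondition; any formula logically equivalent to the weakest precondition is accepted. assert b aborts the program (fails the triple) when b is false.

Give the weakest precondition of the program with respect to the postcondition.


Working backward. After the program, w ∧ flag must hold.
Before u := w ∨ (¬t): w ∧ flag
Then branch requires flag ∧ w; else branch requires w ∨ u.
Before the if: (((¬w) ∧ (¬flag)) → (flag ∧ w)) ∧ ((¬((¬w) ∧ (¬flag))) → (w ∨ u))
Before skip: (((¬w) ∧ (¬flag)) → (flag ∧ w)) ∧ ((¬((¬w) ∧ (¬flag))) → (w ∨ u))
Answer: WP = (((¬w) ∧ (¬flag)) → (flag ∧ w)) ∧ ((¬((¬w) ∧ (¬flag))) → (w ∨ u))


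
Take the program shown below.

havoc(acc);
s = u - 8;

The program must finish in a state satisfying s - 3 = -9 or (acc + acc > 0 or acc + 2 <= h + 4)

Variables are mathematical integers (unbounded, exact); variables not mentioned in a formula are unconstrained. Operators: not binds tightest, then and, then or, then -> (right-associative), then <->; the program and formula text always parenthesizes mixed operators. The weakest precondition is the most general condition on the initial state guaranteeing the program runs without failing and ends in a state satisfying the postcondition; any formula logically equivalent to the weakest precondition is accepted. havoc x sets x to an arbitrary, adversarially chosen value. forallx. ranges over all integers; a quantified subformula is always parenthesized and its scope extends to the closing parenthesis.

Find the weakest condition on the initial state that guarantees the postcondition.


Working backward. After the program, the postcondition s - 3 = -9 or (acc + acc > 0 or acc + 2 <= h + 4) must hold; in canonical form it is s = -6 or 2*acc > 0 or acc <= h + 2.
Before s := u - 8: u = 2 or 2*acc > 0 or acc <= h + 2
Before havoc acc: forall acc_1. (u = 2 or 2*acc_1 > 0 or acc_1 <= h + 2)
Answer: WP = forall acc_1. (u = 2 or 2*acc_1 > 0 or acc_1 <= h + 2)


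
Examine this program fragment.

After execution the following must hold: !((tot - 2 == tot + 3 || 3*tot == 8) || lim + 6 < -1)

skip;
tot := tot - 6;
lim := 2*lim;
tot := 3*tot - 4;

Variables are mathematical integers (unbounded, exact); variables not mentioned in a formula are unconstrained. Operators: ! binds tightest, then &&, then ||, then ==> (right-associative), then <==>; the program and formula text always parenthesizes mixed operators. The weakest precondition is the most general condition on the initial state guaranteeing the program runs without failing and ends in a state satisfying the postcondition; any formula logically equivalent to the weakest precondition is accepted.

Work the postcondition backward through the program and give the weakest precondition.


Working backward. After the program, the postcondition !((tot - 2 == tot + 3 || 3*tot == 8) || lim + 6 < -1) must hold; in canonical form it is !(3*tot == 8 || lim < -7).
Before tot := 3*tot - 4: !(9*tot == 20 || lim < -7)
Before lim := 2*lim: !(9*tot == 20 || 2*lim < -7)
Before tot := tot - 6: !(9*tot == 74 || 2*lim < -7)
Before skip: !(9*tot == 74 || 2*lim < -7)
Answer: WP = !(9*tot == 74 || 2*lim < -7)


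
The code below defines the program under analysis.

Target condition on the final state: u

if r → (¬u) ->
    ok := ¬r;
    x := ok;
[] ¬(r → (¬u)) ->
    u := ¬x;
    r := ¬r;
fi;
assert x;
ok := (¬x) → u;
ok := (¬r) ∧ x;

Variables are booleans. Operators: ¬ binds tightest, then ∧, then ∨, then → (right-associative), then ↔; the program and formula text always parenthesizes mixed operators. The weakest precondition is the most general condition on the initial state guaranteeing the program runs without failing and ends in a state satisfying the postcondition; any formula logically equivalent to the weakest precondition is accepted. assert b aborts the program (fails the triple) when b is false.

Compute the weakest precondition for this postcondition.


Working backward. After the program, u must hold.
Before ok := (¬r) ∧ x: u
Before ok := (¬x) → u: u
Before assert x: x ∧ u
Then branch requires (¬r) ∧ u; else branch requires false.
Before the if: ((r → (¬u)) → ((¬r) ∧ u)) ∧ (r → (¬u))
Answer: WP = ((r → (¬u)) → ((¬r) ∧ u)) ∧ (r → (¬u))


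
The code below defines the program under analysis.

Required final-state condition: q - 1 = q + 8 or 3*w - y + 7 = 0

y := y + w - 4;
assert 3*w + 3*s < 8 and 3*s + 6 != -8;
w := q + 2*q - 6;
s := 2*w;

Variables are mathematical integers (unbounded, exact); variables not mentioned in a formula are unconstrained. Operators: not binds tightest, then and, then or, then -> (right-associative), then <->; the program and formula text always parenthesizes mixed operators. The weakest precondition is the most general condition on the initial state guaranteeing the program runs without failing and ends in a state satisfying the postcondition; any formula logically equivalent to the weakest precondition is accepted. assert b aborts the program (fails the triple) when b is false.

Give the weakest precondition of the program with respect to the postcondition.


Working backward. After the program, the postcondition q - 1 = q + 8 or 3*w - y + 7 = 0 must hold; in canonical form it is 3*w = y - 7.
Before s := 2*w: 3*w = y - 7
Before w := q + 2*q - 6: 9*q = y + 11
Before assert 3*w + 3*s < 8 and 3*s + 6 != -8: 3*s + 3*w < 8 and 3*s != -14 and 9*q = y + 11
Before y := y + w - 4: 3*s + 3*w < 8 and 3*s != -14 and 9*q = w + y + 7
Answer: WP = 3*s + 3*w < 8 and 3*s != -14 and 9*q = w + y + 7


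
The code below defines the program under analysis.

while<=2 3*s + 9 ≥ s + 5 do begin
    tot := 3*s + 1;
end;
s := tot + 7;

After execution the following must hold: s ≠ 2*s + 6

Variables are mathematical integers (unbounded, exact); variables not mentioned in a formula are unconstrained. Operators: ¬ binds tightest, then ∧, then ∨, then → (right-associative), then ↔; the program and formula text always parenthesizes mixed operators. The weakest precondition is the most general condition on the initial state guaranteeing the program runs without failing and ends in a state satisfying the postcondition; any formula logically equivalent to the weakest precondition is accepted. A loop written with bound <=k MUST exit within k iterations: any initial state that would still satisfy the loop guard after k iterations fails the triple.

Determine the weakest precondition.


Working backward. After the program, the postcondition s ≠ 2*s + 6 must hold; in canonical form it is s ≠ -6.
Before s := tot + 7: tot ≠ -13
Before the loop (bound <=2), unroll the exhaustion recursion (WP_0 = exit-now case; WP_j = one more guarded iteration, up to j = 2):
  WP_0: (¬(2*s ≥ -4)) ∧ tot ≠ -13
  WP_1: (2*s ≥ -4 → ((¬(2*s ≥ -4)) ∧ 3*s ≠ -14)) ∧ ((¬(2*s ≥ -4)) → tot ≠ -13)
  WP_2: (2*s ≥ -4 → ((2*s ≥ -4 → ((¬(2*s ≥ -4)) ∧ 3*s ≠ -14)) ∧ ((¬(2*s ≥ -4)) → 3*s ≠ -14))) ∧ ((¬(2*s ≥ -4)) → tot ≠ -13)
So before the loop: (2*s ≥ -4 → ((2*s ≥ -4 → ((¬(2*s ≥ -4)) ∧ 3*s ≠ -14)) ∧ ((¬(2*s ≥ -4)) → 3*s ≠ -14))) ∧ ((¬(2*s ≥ -4)) → tot ≠ -13)
Answer: WP = (2*s ≥ -4 → ((2*s ≥ -4 → ((¬(2*s ≥ -4)) ∧ 3*s ≠ -14)) ∧ ((¬(2*s ≥ -4)) → 3*s ≠ -14))) ∧ ((¬(2*s ≥ -4)) → tot ≠ -13)
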